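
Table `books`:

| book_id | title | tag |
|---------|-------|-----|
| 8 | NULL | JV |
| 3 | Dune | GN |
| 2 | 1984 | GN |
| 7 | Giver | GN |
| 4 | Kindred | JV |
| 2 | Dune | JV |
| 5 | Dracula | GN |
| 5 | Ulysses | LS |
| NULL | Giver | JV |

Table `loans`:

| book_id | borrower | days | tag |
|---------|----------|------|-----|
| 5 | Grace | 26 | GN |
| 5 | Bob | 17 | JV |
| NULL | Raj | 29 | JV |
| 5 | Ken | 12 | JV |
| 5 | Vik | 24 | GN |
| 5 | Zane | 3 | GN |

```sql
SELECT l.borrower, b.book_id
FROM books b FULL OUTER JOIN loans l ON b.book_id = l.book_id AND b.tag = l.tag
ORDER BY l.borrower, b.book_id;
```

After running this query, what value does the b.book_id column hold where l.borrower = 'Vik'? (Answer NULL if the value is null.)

FULL OUTER JOIN keeps every row from both sides; unmatched rows get NULL for the other side's columns.
Matching on b.book_id = l.book_id AND b.tag = l.tag. A NULL in a compared column never satisfies the condition.
- book_id=8, tag=JV: no l row matches, row kept with l columns NULL.
- book_id=3, tag=GN: no l row matches, row kept with l columns NULL.
- book_id=2, tag=GN: no l row matches, row kept with l columns NULL.
- book_id=7, tag=GN: no l row matches, row kept with l columns NULL.
- book_id=4, tag=JV: no l row matches, row kept with l columns NULL.
- book_id=2, tag=JV: no l row matches, row kept with l columns NULL.
- book_id=5, tag=GN: 3 matching l row(s), so 3 row(s) emitted.
- book_id=5, tag=LS: no l row matches, row kept with l columns NULL.
- book_id=NULL, tag=JV: no l row matches, row kept with l columns NULL.
- 3 row(s) from l found no b partner → padded with NULL.

5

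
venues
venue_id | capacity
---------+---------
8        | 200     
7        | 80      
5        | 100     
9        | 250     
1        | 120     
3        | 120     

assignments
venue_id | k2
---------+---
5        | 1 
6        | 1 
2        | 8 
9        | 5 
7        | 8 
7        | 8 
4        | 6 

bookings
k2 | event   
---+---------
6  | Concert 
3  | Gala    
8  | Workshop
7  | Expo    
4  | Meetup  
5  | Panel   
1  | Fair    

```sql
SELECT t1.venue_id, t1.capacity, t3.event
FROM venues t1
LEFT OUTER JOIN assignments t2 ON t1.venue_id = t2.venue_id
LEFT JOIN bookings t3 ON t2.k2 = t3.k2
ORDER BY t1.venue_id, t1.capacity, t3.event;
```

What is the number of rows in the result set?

7

Evaluate left to right. First `venues t1 LEFT JOIN assignments t2` on venue_id: 7 row(s).
Then LEFT JOIN `bookings t3` on k2: each of those 7 rows is kept; rows whose t2.k2 has no match in t3 get NULL for t3's columns.
Result: 7 row(s).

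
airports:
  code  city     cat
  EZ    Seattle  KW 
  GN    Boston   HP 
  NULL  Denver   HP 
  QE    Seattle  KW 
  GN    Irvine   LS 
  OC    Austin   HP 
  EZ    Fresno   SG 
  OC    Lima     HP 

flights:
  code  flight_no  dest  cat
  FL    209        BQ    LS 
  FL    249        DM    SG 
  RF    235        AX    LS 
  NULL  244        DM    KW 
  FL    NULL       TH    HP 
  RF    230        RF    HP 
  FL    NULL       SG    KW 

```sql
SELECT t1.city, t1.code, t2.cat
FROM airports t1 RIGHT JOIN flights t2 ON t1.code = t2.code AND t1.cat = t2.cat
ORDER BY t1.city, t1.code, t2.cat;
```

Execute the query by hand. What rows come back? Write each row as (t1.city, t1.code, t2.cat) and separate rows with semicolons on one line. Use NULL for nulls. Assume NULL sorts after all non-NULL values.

(NULL, NULL, HP); (NULL, NULL, HP); (NULL, NULL, KW); (NULL, NULL, KW); (NULL, NULL, LS); (NULL, NULL, LS); (NULL, NULL, SG)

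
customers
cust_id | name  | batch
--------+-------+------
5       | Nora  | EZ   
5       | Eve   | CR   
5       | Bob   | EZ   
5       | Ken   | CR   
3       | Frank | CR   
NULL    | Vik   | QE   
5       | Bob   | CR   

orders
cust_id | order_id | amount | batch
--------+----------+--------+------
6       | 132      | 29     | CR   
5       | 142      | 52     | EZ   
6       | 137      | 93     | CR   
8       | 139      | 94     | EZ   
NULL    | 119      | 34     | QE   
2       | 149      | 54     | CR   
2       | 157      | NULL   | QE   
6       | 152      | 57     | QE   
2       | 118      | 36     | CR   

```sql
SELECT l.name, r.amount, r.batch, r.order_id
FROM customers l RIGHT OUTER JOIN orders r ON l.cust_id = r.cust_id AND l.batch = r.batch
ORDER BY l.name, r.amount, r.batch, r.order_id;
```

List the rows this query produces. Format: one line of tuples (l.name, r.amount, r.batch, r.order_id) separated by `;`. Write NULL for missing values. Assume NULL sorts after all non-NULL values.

(Bob, 52, EZ, 142); (Nora, 52, EZ, 142); (NULL, 29, CR, 132); (NULL, 34, QE, 119); (NULL, 36, CR, 118); (NULL, 54, CR, 149); (NULL, 57, QE, 152); (NULL, 93, CR, 137); (NULL, 94, EZ, 139); (NULL, NULL, QE, 157)

RIGHT JOIN keeps every row from `orders`; unmatched rows get NULL for `customers`'s columns.
Matching on l.cust_id = r.cust_id AND l.batch = r.batch. A NULL in a compared column never satisfies the condition.
- cust_id=5, batch=EZ: 1 matching r row(s), so 1 row(s) emitted.
- cust_id=5, batch=CR: no matching r row.
- cust_id=5, batch=EZ: 1 matching r row(s), so 1 row(s) emitted.
- cust_id=5, batch=CR: no matching r row.
- cust_id=3, batch=CR: no matching r row.
- cust_id=NULL, batch=QE: no matching r row.
- cust_id=5, batch=CR: no matching r row.
- plus 8 unmatched r row(s), each kept with NULL l columns.
After projecting and ordering:
l.name | r.amount | r.batch | r.order_id
Bob | 52 | EZ | 142
Nora | 52 | EZ | 142
NULL | 29 | CR | 132
NULL | 34 | QE | 119
NULL | 36 | CR | 118
NULL | 54 | CR | 149
NULL | 57 | QE | 152
NULL | 93 | CR | 137
NULL | 94 | EZ | 139
NULL | NULL | QE | 157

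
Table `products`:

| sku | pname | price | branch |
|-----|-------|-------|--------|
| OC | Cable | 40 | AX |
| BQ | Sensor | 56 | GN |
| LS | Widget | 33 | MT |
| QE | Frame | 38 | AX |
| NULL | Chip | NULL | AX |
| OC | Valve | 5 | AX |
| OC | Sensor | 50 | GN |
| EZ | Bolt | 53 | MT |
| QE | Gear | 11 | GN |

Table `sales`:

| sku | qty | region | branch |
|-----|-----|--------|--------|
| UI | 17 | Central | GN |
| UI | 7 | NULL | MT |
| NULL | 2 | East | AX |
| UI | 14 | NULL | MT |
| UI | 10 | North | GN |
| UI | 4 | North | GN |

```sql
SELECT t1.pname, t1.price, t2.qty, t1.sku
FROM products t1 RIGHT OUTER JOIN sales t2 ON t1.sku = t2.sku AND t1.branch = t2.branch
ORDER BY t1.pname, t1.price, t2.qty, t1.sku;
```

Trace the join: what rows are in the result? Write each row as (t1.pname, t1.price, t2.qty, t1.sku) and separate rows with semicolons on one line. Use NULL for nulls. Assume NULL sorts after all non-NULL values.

(NULL, NULL, 2, NULL); (NULL, NULL, 4, NULL); (NULL, NULL, 7, NULL); (NULL, NULL, 10, NULL); (NULL, NULL, 14, NULL); (NULL, NULL, 17, NULL)

RIGHT JOIN keeps every row from `sales`; unmatched rows get NULL for `products`'s columns.
Matching on t1.sku = t2.sku AND t1.branch = t2.branch. A NULL in a compared column never satisfies the condition.
Matched pairs: 0; unmatched t2 rows kept: 6.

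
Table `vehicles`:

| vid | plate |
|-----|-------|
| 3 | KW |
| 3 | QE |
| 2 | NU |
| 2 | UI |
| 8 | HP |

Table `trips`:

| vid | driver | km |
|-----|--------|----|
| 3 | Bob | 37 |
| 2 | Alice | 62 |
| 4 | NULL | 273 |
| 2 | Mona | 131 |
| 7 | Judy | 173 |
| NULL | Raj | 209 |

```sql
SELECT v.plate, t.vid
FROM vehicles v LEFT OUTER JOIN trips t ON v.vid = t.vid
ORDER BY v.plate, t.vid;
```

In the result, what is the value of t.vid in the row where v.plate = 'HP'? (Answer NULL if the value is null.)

NULL

LEFT JOIN keeps every row from `vehicles`; unmatched rows get NULL for `trips`'s columns.
Matching on v.vid = t.vid. A NULL in a compared column never satisfies the condition.
- v row (vid=3): matches 1 t row(s) → 1 output row(s).
- v row (vid=3): matches 1 t row(s) → 1 output row(s).
- v row (vid=2): matches 2 t row(s) → 2 output row(s).
- v row (vid=2): matches 2 t row(s) → 2 output row(s).
- v row (vid=8): no match → kept, t columns NULL.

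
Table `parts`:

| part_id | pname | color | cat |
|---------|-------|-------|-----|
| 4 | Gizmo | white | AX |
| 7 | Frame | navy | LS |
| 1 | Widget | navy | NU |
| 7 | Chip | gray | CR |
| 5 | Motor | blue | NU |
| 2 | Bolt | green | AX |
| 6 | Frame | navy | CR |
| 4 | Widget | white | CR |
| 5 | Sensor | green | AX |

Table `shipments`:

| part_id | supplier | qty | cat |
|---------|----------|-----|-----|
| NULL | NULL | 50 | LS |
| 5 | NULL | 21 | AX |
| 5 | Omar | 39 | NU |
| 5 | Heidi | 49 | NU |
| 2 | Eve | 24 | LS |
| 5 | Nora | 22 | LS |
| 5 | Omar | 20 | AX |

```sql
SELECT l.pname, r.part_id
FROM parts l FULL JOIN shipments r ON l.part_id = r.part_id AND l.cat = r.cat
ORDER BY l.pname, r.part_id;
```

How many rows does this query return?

14

FULL OUTER JOIN keeps every row from both sides; unmatched rows get NULL for the other side's columns.
Matching on l.part_id = r.part_id AND l.cat = r.cat. A NULL in a compared column never satisfies the condition.
- l (part_id=4, cat=AX) has no partner → padded with NULL.
- l (part_id=7, cat=LS) has no partner → padded with NULL.
- l (part_id=1, cat=NU) has no partner → padded with NULL.
- l (part_id=7, cat=CR) has no partner → padded with NULL.
- l (part_id=5, cat=NU) pairs with 2 row(s) of r.
- l (part_id=2, cat=AX) has no partner → padded with NULL.
- l (part_id=6, cat=CR) has no partner → padded with NULL.
- l (part_id=4, cat=CR) has no partner → padded with NULL.
- l (part_id=5, cat=AX) pairs with 2 row(s) of r.
- 3 r row(s) had no l match → kept, l columns NULL.
Total: 4 matched + 10 padded = 14 rows.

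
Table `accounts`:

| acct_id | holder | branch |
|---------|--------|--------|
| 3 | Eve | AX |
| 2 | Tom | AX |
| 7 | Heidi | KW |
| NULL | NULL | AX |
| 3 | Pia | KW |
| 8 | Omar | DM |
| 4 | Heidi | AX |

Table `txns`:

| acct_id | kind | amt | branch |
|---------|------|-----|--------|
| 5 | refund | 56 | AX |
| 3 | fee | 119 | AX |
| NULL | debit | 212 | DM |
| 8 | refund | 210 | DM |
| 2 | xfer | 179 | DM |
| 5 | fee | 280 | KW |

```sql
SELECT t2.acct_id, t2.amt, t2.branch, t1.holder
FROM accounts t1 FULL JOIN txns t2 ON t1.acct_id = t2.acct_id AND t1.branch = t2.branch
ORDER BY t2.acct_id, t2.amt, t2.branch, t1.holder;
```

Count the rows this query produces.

FULL OUTER JOIN keeps every row from both sides; unmatched rows get NULL for the other side's columns.
Matching on t1.acct_id = t2.acct_id AND t1.branch = t2.branch. A NULL in a compared column never satisfies the condition.
Matched pairs: 2; unmatched t1 rows kept: 5; unmatched t2 rows kept: 4.
Total: 2 matched + 9 padded = 11 rows.

11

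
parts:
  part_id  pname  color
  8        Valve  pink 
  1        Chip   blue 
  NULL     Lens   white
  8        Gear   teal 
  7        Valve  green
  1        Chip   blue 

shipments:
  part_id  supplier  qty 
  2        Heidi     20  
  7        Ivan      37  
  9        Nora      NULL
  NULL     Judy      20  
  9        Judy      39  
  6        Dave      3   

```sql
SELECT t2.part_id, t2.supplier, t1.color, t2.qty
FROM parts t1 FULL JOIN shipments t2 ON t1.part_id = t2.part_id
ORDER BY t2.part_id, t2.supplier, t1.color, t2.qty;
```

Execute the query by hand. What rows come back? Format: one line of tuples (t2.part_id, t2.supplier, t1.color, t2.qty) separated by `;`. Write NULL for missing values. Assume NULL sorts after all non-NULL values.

FULL OUTER JOIN keeps every row from both sides; unmatched rows get NULL for the other side's columns.
Matching on t1.part_id = t2.part_id. A NULL in a compared column never satisfies the condition.
- t1[0] part_id=8 → no match; kept with NULLs on the t2 side.
- t1[1] part_id=1 → no match; kept with NULLs on the t2 side.
- t1[2] part_id=NULL → no match; kept with NULLs on the t2 side.
- t1[3] part_id=8 → no match; kept with NULLs on the t2 side.
- t1[4] part_id=7 → 1 match(es) in t2 → 1 row(s).
- t1[5] part_id=1 → no match; kept with NULLs on the t2 side.
- 5 row(s) from t2 found no t1 partner → padded with NULL.

(2, Heidi, NULL, 20); (6, Dave, NULL, 3); (7, Ivan, green, 37); (9, Judy, NULL, 39); (9, Nora, NULL, NULL); (NULL, Judy, NULL, 20); (NULL, NULL, blue, NULL); (NULL, NULL, blue, NULL); (NULL, NULL, pink, NULL); (NULL, NULL, teal, NULL); (NULL, NULL, white, NULL)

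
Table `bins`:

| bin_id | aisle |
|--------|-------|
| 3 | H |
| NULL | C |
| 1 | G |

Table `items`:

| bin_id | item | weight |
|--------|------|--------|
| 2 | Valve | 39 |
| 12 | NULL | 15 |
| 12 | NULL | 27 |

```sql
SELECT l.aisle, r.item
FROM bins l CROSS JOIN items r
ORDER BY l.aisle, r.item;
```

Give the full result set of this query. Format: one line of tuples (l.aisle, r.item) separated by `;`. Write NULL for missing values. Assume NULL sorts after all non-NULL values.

(C, Valve); (C, NULL); (C, NULL); (G, Valve); (G, NULL); (G, NULL); (H, Valve); (H, NULL); (H, NULL)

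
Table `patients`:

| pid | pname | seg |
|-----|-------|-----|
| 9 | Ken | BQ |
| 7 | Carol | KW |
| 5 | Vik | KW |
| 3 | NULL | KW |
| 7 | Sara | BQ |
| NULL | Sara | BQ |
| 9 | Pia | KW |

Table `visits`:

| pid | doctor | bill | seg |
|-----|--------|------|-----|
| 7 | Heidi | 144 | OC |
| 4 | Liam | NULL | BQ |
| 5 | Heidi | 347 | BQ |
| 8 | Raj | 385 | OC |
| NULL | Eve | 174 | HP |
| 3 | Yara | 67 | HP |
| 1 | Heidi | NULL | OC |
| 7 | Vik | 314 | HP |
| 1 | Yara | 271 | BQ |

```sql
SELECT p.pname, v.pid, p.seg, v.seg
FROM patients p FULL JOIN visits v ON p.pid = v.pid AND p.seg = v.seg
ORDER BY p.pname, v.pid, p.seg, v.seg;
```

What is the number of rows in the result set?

FULL OUTER JOIN keeps every row from both sides; unmatched rows get NULL for the other side's columns.
Matching on p.pid = v.pid AND p.seg = v.seg. A NULL in a compared column never satisfies the condition.
- p row (pid=9, seg=BQ): no match → kept, v columns NULL.
- p row (pid=7, seg=KW): no match → kept, v columns NULL.
- p row (pid=5, seg=KW): no match → kept, v columns NULL.
- p row (pid=3, seg=KW): no match → kept, v columns NULL.
- p row (pid=7, seg=BQ): no match → kept, v columns NULL.
- p row (pid=NULL, seg=BQ): no match → kept, v columns NULL.
- p row (pid=9, seg=KW): no match → kept, v columns NULL.
- 9 row(s) from v found no p partner → padded with NULL.
Total: 0 matched + 16 padded = 16 rows.

16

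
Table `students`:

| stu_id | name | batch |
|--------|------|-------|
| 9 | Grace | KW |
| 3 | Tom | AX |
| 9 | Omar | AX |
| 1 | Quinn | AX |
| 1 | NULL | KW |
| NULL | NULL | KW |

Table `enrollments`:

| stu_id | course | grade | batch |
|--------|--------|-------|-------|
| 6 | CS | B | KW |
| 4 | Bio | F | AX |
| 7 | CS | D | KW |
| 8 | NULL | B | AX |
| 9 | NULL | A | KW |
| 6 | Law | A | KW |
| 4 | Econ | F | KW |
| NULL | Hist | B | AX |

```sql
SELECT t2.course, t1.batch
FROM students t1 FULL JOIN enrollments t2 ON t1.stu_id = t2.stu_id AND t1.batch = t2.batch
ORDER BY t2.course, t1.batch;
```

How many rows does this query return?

FULL OUTER JOIN keeps every row from both sides; unmatched rows get NULL for the other side's columns.
Matching on t1.stu_id = t2.stu_id AND t1.batch = t2.batch. A NULL in a compared column never satisfies the condition.
- t1 (stu_id=9, batch=KW) pairs with 1 row(s) of t2.
- t1 (stu_id=3, batch=AX) has no partner → padded with NULL.
- t1 (stu_id=9, batch=AX) has no partner → padded with NULL.
- t1 (stu_id=1, batch=AX) has no partner → padded with NULL.
- t1 (stu_id=1, batch=KW) has no partner → padded with NULL.
- t1 (stu_id=NULL, batch=KW) has no partner → padded with NULL.
- 7 t2 row(s) had no t1 match → kept, t1 columns NULL.
Total: 1 matched + 12 padded = 13 rows.

13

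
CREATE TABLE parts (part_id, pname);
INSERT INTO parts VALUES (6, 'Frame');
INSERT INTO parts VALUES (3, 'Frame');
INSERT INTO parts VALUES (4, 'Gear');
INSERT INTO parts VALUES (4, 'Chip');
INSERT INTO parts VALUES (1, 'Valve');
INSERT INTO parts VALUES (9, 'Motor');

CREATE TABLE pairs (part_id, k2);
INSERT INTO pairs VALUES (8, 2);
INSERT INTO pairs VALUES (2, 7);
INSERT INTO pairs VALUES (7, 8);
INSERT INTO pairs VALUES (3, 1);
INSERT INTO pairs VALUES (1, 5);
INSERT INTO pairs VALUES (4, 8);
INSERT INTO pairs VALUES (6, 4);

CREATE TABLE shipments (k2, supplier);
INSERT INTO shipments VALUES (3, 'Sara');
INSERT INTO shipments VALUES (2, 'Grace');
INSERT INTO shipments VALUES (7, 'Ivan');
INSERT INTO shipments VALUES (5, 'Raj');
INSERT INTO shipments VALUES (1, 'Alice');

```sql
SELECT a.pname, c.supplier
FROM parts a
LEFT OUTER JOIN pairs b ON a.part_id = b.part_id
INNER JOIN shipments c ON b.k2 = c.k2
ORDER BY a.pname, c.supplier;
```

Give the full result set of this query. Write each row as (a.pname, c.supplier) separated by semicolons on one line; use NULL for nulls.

Joins associate left-to-right: parts LEFT JOIN pairs on part_id gives 6 intermediate row(s).
Then INNER JOIN `shipments c` on k2: keep only rows whose b.k2 appears in c.

(Frame, Alice); (Valve, Raj)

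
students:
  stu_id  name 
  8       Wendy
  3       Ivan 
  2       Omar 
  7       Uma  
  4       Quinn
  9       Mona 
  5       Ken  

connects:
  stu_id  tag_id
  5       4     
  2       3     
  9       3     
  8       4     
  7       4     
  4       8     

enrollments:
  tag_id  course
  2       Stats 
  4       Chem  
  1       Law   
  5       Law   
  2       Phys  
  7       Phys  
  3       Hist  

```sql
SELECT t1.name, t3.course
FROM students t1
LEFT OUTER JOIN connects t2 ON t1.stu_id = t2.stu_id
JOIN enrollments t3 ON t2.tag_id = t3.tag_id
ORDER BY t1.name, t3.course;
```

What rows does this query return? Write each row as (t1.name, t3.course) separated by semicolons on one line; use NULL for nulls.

(Ken, Chem); (Mona, Hist); (Omar, Hist); (Uma, Chem); (Wendy, Chem)

Step 1 — t1 LEFT JOIN t2 on stu_id → 7 row(s).
Then INNER JOIN `enrollments t3` on tag_id: keep only rows whose t2.tag_id appears in t3.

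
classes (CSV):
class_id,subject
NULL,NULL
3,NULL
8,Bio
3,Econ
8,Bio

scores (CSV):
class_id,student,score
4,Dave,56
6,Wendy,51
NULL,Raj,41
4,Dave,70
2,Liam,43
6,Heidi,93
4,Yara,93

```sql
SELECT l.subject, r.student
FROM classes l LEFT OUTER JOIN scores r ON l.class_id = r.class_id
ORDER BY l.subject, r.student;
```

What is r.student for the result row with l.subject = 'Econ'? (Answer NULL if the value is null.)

LEFT JOIN keeps every row from `classes`; unmatched rows get NULL for `scores`'s columns.
Matching on l.class_id = r.class_id. A NULL in a compared column never satisfies the condition.
- l row (class_id=NULL): no match → kept, r columns NULL.
- l row (class_id=3): no match → kept, r columns NULL.
- l row (class_id=8): no match → kept, r columns NULL.
- l row (class_id=3): no match → kept, r columns NULL.
- l row (class_id=8): no match → kept, r columns NULL.

NULL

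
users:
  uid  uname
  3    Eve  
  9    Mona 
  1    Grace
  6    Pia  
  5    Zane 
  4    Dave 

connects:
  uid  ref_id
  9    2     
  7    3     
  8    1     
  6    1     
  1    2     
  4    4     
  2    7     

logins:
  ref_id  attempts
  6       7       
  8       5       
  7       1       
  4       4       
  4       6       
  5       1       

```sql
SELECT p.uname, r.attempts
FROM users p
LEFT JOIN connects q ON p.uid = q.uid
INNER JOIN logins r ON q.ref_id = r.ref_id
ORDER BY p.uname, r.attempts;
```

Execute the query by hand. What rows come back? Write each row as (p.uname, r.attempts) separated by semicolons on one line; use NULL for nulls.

(Dave, 4); (Dave, 6)

Evaluate left to right. First `users p LEFT JOIN connects q` on uid: 6 row(s).
Then INNER JOIN `logins r` on ref_id: keep only rows whose q.ref_id appears in r.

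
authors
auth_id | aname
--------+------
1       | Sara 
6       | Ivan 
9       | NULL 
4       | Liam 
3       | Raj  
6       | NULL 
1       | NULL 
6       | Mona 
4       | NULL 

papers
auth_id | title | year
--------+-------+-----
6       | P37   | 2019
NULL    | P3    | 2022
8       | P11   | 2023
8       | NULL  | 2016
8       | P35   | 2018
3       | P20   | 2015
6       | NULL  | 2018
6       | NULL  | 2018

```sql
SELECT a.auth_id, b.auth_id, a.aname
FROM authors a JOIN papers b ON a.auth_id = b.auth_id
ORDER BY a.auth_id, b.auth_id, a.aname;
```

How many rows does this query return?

10

INNER JOIN keeps only pairs where the ON condition holds.
Matching on a.auth_id = b.auth_id. A NULL in a compared column never satisfies the condition.
- auth_id=1: no matching b row, dropped.
- auth_id=6: 3 matching b row(s), so 3 row(s) emitted.
- auth_id=9: no matching b row, dropped.
- auth_id=4: no matching b row, dropped.
- auth_id=3: 1 matching b row(s), so 1 row(s) emitted.
- auth_id=6: 3 matching b row(s), so 3 row(s) emitted.
- auth_id=1: no matching b row, dropped.
- auth_id=6: 3 matching b row(s), so 3 row(s) emitted.
- auth_id=4: no matching b row, dropped.
Total: 10 rows.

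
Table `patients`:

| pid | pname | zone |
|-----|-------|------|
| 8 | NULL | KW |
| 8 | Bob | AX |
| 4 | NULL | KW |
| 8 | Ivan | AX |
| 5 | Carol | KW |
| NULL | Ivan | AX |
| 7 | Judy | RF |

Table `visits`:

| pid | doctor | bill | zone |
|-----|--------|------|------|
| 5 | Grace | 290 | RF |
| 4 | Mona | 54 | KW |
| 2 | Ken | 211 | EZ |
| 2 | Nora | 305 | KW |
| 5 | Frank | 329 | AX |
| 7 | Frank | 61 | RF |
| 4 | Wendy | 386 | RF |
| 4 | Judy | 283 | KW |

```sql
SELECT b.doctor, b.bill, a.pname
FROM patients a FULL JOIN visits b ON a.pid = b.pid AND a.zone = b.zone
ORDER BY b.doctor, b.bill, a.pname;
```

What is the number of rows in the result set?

13

FULL OUTER JOIN keeps every row from both sides; unmatched rows get NULL for the other side's columns.
Matching on a.pid = b.pid AND a.zone = b.zone. A NULL in a compared column never satisfies the condition.
Matched pairs: 3; unmatched a rows kept: 5; unmatched b rows kept: 5.
Total: 3 matched + 10 padded = 13 rows.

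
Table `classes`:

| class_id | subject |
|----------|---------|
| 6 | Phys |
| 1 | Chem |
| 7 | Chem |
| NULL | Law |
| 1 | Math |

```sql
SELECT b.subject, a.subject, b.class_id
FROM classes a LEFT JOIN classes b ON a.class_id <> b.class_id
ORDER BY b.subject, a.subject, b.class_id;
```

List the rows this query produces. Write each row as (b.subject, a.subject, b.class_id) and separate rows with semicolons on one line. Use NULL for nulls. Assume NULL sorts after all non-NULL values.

(Chem, Chem, 1); (Chem, Chem, 7); (Chem, Math, 7); (Chem, Phys, 1); (Chem, Phys, 7); (Math, Chem, 1); (Math, Phys, 1); (Phys, Chem, 6); (Phys, Chem, 6); (Phys, Math, 6); (NULL, Law, NULL)

LEFT JOIN keeps every row from `classes a`; unmatched rows get NULL for `classes b`'s columns.
Matching on a.class_id <> b.class_id. A NULL in a compared column never satisfies the condition.
- a (class_id=6) pairs with 3 row(s) of b.
- a (class_id=1) pairs with 2 row(s) of b.
- a (class_id=7) pairs with 3 row(s) of b.
- a (class_id=NULL) has no partner → padded with NULL.
- a (class_id=1) pairs with 2 row(s) of b.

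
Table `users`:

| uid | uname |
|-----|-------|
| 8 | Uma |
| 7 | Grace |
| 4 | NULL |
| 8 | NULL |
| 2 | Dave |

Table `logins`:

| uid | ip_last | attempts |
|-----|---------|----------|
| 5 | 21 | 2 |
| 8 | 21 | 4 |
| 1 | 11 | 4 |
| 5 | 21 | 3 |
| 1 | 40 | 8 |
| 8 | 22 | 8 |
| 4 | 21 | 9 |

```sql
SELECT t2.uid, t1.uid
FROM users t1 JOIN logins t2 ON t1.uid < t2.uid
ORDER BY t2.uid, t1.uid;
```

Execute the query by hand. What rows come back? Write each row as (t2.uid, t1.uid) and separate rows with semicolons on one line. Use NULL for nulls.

(4, 2); (5, 2); (5, 2); (5, 4); (5, 4); (8, 2); (8, 2); (8, 4); (8, 4); (8, 7); (8, 7)

INNER JOIN keeps only pairs where the ON condition holds.
Matching on t1.uid < t2.uid.
- t1[0] uid=8 → no match; dropped.
- t1[1] uid=7 → 2 match(es) in t2 → 2 row(s).
- t1[2] uid=4 → 4 match(es) in t2 → 4 row(s).
- t1[3] uid=8 → no match; dropped.
- t1[4] uid=2 → 5 match(es) in t2 → 5 row(s).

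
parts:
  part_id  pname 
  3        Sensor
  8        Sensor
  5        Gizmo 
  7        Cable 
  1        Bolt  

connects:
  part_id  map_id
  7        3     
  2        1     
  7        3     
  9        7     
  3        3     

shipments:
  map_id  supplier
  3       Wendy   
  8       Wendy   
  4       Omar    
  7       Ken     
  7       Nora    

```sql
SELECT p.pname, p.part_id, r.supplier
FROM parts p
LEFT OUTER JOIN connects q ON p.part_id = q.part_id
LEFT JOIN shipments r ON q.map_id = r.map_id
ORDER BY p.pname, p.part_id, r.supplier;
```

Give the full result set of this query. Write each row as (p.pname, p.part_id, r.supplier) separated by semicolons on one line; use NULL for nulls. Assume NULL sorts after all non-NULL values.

(Bolt, 1, NULL); (Cable, 7, Wendy); (Cable, 7, Wendy); (Gizmo, 5, NULL); (Sensor, 3, Wendy); (Sensor, 8, NULL)

Joins associate left-to-right: parts LEFT JOIN connects on part_id gives 6 intermediate row(s).
Then LEFT JOIN `shipments r` on map_id: each of those 6 rows is kept; rows whose q.map_id has no match in r get NULL for r's columns.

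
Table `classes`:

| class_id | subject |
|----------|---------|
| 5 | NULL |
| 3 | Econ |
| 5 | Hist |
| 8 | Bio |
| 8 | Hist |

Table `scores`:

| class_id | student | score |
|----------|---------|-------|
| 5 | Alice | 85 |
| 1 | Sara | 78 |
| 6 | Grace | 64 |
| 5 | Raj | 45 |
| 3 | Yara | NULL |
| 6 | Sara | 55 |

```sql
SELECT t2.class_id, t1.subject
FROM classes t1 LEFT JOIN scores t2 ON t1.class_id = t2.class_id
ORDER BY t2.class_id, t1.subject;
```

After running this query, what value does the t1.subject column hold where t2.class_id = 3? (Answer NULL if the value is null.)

Econ

LEFT JOIN keeps every row from `classes`; unmatched rows get NULL for `scores`'s columns.
Matching on t1.class_id = t2.class_id.
Matched pairs: 5; unmatched t1 rows kept: 2.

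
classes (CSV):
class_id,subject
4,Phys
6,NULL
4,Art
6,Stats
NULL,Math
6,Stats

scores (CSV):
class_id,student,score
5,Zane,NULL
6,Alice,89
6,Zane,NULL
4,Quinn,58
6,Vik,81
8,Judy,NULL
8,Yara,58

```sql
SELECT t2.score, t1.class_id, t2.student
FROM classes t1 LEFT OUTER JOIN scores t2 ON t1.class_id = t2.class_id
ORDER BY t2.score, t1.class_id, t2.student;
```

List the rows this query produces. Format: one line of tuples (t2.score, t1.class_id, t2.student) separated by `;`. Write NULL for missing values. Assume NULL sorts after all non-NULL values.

(58, 4, Quinn); (58, 4, Quinn); (81, 6, Vik); (81, 6, Vik); (81, 6, Vik); (89, 6, Alice); (89, 6, Alice); (89, 6, Alice); (NULL, 6, Zane); (NULL, 6, Zane); (NULL, 6, Zane); (NULL, NULL, NULL)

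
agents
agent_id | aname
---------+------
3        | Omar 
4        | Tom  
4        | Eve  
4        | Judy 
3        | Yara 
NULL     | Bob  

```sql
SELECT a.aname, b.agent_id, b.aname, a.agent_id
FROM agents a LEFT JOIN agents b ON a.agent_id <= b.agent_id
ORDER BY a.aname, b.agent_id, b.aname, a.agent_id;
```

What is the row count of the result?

20

LEFT JOIN keeps every row from `agents a`; unmatched rows get NULL for `agents b`'s columns.
Matching on a.agent_id <= b.agent_id. A NULL in a compared column never satisfies the condition.
Matched pairs: 19; unmatched a rows kept: 1.
Total: 19 matched + 1 padded = 20 rows.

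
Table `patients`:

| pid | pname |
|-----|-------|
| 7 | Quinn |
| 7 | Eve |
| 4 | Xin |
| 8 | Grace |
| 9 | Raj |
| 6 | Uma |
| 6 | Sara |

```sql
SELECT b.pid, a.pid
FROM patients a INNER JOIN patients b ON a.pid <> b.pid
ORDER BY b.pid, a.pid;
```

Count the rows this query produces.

38

INNER JOIN keeps only pairs where the ON condition holds.
Matching on a.pid <> b.pid.
- pid=7: 5 matching b row(s), so 5 row(s) emitted.
- pid=7: 5 matching b row(s), so 5 row(s) emitted.
- pid=4: 6 matching b row(s), so 6 row(s) emitted.
- pid=8: 6 matching b row(s), so 6 row(s) emitted.
- pid=9: 6 matching b row(s), so 6 row(s) emitted.
- pid=6: 5 matching b row(s), so 5 row(s) emitted.
- pid=6: 5 matching b row(s), so 5 row(s) emitted.
Total: 38 rows.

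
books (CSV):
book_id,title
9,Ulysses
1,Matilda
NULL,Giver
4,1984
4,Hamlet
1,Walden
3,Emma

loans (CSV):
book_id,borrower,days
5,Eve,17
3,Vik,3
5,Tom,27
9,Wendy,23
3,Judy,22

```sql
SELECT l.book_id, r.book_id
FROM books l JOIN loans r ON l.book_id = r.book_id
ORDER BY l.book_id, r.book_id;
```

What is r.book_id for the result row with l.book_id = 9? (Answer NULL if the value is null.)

INNER JOIN keeps only pairs where the ON condition holds.
Matching on l.book_id = r.book_id. A NULL in a compared column never satisfies the condition.
- l[0] book_id=9 → 1 match(es) in r → 1 row(s).
- l[1] book_id=1 → no match; dropped.
- l[2] book_id=NULL → no match; dropped.
- l[3] book_id=4 → no match; dropped.
- l[4] book_id=4 → no match; dropped.
- l[5] book_id=1 → no match; dropped.
- l[6] book_id=3 → 2 match(es) in r → 2 row(s).

9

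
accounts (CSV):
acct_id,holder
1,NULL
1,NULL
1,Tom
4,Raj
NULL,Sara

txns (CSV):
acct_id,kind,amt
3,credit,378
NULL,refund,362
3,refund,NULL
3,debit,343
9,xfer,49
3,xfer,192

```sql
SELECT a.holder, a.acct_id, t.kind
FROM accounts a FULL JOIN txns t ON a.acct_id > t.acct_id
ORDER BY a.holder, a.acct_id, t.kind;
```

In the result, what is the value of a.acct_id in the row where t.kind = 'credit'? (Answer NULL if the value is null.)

FULL OUTER JOIN keeps every row from both sides; unmatched rows get NULL for the other side's columns.
Matching on a.acct_id > t.acct_id. A NULL in a compared column never satisfies the condition.
- a (acct_id=1) has no partner → padded with NULL.
- a (acct_id=1) has no partner → padded with NULL.
- a (acct_id=1) has no partner → padded with NULL.
- a (acct_id=4) pairs with 4 row(s) of t.
- a (acct_id=NULL) has no partner → padded with NULL.
- 2 t row(s) had no a match → kept, a columns NULL.

4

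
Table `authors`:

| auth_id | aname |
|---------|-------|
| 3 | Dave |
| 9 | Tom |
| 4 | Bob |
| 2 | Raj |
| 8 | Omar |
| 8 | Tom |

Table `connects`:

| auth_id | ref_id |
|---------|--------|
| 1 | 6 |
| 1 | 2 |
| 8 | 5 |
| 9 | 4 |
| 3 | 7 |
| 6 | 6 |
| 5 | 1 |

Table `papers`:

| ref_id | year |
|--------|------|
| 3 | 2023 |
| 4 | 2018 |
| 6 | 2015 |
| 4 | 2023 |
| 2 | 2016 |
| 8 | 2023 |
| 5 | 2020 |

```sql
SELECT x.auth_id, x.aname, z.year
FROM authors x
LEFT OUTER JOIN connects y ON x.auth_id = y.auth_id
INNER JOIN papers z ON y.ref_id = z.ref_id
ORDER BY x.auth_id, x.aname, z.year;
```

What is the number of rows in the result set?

Evaluate left to right. First `authors x LEFT JOIN connects y` on auth_id: 6 row(s).
Then INNER JOIN `papers z` on ref_id: keep only rows whose y.ref_id appears in z.
Result: 4 row(s).

4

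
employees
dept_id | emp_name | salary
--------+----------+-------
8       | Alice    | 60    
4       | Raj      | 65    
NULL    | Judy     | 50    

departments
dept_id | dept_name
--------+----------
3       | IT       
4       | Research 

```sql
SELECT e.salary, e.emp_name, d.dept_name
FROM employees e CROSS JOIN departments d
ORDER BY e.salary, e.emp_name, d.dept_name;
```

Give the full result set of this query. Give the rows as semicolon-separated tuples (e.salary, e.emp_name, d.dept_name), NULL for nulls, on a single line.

(50, Judy, IT); (50, Judy, Research); (60, Alice, IT); (60, Alice, Research); (65, Raj, IT); (65, Raj, Research)

CROSS JOIN pairs every row of `employees` with every row of `departments`: 3 × 2 = 6 rows.
After projecting and ordering:
e.salary | e.emp_name | d.dept_name
50 | Judy | IT
50 | Judy | Research
60 | Alice | IT
60 | Alice | Research
65 | Raj | IT
65 | Raj | Research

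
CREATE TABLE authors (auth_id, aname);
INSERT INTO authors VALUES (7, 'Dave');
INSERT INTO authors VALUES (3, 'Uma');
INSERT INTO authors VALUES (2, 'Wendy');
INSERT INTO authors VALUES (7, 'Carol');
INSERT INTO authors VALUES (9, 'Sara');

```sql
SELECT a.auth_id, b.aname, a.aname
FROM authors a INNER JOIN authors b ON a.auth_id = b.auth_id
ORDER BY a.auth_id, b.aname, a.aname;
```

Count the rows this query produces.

7

INNER JOIN keeps only pairs where the ON condition holds.
Matching on a.auth_id = b.auth_id.
- auth_id=7: 2 matching b row(s), so 2 row(s) emitted.
- auth_id=3: 1 matching b row(s), so 1 row(s) emitted.
- auth_id=2: 1 matching b row(s), so 1 row(s) emitted.
- auth_id=7: 2 matching b row(s), so 2 row(s) emitted.
- auth_id=9: 1 matching b row(s), so 1 row(s) emitted.
Total: 7 rows.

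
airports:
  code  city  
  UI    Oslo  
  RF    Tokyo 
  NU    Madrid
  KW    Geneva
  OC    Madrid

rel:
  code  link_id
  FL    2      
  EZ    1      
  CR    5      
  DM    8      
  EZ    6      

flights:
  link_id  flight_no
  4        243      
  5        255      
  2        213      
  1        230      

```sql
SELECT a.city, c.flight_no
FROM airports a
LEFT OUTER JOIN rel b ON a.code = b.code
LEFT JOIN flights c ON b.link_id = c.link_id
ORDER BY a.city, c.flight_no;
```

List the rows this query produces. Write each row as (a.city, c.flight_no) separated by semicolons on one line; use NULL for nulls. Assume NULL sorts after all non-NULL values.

Joins associate left-to-right: airports LEFT JOIN rel on code gives 5 intermediate row(s).
Then LEFT JOIN `flights c` on link_id: each of those 5 rows is kept; rows whose b.link_id has no match in c get NULL for c's columns.

(Geneva, NULL); (Madrid, NULL); (Madrid, NULL); (Oslo, NULL); (Tokyo, NULL)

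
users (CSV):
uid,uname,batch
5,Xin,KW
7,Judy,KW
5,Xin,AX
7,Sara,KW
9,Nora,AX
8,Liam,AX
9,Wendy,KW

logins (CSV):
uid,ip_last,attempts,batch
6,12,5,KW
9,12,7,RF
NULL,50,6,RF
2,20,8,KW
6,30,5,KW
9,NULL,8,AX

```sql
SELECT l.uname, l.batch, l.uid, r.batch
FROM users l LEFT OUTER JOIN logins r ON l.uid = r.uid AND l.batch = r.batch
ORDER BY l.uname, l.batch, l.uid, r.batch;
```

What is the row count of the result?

LEFT JOIN keeps every row from `users`; unmatched rows get NULL for `logins`'s columns.
Matching on l.uid = r.uid AND l.batch = r.batch. A NULL in a compared column never satisfies the condition.
- l[0] uid=5, batch=KW → no match; kept with NULLs on the r side.
- l[1] uid=7, batch=KW → no match; kept with NULLs on the r side.
- l[2] uid=5, batch=AX → no match; kept with NULLs on the r side.
- l[3] uid=7, batch=KW → no match; kept with NULLs on the r side.
- l[4] uid=9, batch=AX → 1 match(es) in r → 1 row(s).
- l[5] uid=8, batch=AX → no match; kept with NULLs on the r side.
- l[6] uid=9, batch=KW → no match; kept with NULLs on the r side.
Total: 1 matched + 6 padded = 7 rows.

7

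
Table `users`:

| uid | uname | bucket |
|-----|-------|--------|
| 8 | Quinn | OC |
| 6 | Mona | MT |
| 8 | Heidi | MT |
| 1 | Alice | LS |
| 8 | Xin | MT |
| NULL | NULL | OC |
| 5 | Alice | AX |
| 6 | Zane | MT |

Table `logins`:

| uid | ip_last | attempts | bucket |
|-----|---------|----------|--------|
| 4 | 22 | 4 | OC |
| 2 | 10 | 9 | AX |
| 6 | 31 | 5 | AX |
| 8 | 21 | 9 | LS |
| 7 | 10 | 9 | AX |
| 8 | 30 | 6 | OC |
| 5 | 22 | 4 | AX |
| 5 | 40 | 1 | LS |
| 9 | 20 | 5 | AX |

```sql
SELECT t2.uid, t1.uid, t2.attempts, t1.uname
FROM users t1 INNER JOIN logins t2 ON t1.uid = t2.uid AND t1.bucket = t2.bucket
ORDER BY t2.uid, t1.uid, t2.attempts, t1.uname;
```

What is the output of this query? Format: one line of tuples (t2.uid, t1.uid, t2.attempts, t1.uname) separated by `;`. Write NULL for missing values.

(5, 5, 4, Alice); (8, 8, 6, Quinn)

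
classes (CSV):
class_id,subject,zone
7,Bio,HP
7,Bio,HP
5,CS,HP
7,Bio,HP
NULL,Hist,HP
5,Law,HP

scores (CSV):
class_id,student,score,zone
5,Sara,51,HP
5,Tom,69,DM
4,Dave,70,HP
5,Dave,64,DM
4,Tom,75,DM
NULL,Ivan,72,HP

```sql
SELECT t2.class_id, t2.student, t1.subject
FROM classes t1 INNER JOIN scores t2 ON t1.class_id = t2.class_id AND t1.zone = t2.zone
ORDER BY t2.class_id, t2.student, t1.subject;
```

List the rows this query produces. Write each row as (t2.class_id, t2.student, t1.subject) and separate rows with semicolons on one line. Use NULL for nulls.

(5, Sara, CS); (5, Sara, Law)

INNER JOIN keeps only pairs where the ON condition holds.
Matching on t1.class_id = t2.class_id AND t1.zone = t2.zone. A NULL in a compared column never satisfies the condition.
- class_id=7, zone=HP: no matching t2 row, dropped.
- class_id=7, zone=HP: no matching t2 row, dropped.
- class_id=5, zone=HP: 1 matching t2 row(s), so 1 row(s) emitted.
- class_id=7, zone=HP: no matching t2 row, dropped.
- class_id=NULL, zone=HP: no matching t2 row, dropped.
- class_id=5, zone=HP: 1 matching t2 row(s), so 1 row(s) emitted.
After projecting and ordering:
t2.class_id | t2.student | t1.subject
5 | Sara | CS
5 | Sara | Law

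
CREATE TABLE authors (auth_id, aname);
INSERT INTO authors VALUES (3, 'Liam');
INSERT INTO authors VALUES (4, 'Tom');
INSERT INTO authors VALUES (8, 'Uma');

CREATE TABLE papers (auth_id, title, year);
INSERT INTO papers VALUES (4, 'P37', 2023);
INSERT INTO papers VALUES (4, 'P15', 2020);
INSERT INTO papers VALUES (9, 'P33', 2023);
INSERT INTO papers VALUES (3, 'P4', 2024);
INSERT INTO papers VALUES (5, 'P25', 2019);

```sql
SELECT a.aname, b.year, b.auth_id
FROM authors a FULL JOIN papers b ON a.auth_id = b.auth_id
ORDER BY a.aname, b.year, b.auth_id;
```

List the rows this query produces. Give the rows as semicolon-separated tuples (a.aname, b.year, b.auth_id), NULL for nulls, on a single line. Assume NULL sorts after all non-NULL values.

(Liam, 2024, 3); (Tom, 2020, 4); (Tom, 2023, 4); (Uma, NULL, NULL); (NULL, 2019, 5); (NULL, 2023, 9)

FULL OUTER JOIN keeps every row from both sides; unmatched rows get NULL for the other side's columns.
Matching on a.auth_id = b.auth_id.
Matched pairs: 3; unmatched a rows kept: 1; unmatched b rows kept: 2.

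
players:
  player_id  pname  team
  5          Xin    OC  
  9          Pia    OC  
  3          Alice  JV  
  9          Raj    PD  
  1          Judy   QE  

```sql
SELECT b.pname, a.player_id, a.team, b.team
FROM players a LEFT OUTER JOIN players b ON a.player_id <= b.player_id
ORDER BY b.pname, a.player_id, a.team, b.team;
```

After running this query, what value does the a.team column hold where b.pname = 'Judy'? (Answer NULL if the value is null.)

QE

LEFT JOIN keeps every row from `players a`; unmatched rows get NULL for `players b`'s columns.
Matching on a.player_id <= b.player_id.
Matched pairs: 16; unmatched a rows kept: 0.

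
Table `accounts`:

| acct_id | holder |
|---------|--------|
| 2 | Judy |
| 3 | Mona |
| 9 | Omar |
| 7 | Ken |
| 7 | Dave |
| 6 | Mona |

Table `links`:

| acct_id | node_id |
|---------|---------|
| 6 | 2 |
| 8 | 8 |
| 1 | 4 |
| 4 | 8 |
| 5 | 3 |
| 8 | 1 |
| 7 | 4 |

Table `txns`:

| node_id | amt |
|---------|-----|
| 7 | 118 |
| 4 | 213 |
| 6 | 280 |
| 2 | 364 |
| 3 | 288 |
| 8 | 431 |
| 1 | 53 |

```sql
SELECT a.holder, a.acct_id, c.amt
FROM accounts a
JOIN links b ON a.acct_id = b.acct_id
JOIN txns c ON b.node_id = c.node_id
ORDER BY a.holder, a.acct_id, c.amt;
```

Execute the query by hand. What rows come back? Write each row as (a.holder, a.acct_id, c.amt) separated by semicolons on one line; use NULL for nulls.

(Dave, 7, 213); (Ken, 7, 213); (Mona, 6, 364)

Step 1 — a INNER JOIN b on acct_id → 3 row(s).
Then INNER JOIN `txns c` on node_id: keep only rows whose b.node_id appears in c.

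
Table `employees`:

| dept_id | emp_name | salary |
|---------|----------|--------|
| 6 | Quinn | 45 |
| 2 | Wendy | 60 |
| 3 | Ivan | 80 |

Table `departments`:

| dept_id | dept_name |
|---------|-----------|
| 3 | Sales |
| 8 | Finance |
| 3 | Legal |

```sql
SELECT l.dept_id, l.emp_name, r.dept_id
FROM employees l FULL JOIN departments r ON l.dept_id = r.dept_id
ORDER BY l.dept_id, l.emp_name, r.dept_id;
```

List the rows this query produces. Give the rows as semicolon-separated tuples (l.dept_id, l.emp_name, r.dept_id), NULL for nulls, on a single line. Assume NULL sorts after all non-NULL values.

FULL OUTER JOIN keeps every row from both sides; unmatched rows get NULL for the other side's columns.
Matching on l.dept_id = r.dept_id.
- l (dept_id=6) has no partner → padded with NULL.
- l (dept_id=2) has no partner → padded with NULL.
- l (dept_id=3) pairs with 2 row(s) of r.
- plus 1 unmatched r row(s), each kept with NULL l columns.
After projecting and ordering:
l.dept_id | l.emp_name | r.dept_id
2 | Wendy | NULL
3 | Ivan | 3
3 | Ivan | 3
6 | Quinn | NULL
NULL | NULL | 8

(2, Wendy, NULL); (3, Ivan, 3); (3, Ivan, 3); (6, Quinn, NULL); (NULL, NULL, 8)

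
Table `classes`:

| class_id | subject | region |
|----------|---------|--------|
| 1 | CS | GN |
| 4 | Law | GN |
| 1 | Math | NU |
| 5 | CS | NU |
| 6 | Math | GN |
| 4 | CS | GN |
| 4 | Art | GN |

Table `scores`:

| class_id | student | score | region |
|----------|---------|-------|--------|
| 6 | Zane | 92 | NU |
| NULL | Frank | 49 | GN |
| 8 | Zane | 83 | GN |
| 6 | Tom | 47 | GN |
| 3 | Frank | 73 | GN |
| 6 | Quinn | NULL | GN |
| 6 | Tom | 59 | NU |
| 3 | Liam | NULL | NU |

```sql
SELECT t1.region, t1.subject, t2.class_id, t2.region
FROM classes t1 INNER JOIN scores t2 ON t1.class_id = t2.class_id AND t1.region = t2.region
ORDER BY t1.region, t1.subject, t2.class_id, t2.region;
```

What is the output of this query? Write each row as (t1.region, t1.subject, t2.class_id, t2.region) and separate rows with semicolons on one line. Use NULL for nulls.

(GN, Math, 6, GN); (GN, Math, 6, GN)

INNER JOIN keeps only pairs where the ON condition holds.
Matching on t1.class_id = t2.class_id AND t1.region = t2.region. A NULL in a compared column never satisfies the condition.
- t1[0] class_id=1, region=GN → no match; dropped.
- t1[1] class_id=4, region=GN → no match; dropped.
- t1[2] class_id=1, region=NU → no match; dropped.
- t1[3] class_id=5, region=NU → no match; dropped.
- t1[4] class_id=6, region=GN → 2 match(es) in t2 → 2 row(s).
- t1[5] class_id=4, region=GN → no match; dropped.
- t1[6] class_id=4, region=GN → no match; dropped.
After projecting and ordering:
t1.region | t1.subject | t2.class_id | t2.region
GN | Math | 6 | GN
GN | Math | 6 | GN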